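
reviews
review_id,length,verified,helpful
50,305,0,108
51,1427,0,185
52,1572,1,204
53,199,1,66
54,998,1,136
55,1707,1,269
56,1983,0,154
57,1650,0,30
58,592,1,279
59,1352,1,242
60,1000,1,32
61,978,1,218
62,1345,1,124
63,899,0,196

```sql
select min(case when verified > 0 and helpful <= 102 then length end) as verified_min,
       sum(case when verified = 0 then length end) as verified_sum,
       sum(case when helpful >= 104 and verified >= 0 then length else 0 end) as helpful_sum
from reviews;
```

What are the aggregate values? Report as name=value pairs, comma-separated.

verified_min=199, verified_sum=6264, helpful_sum=13158

[verified_min: verified > 0 and helpful <= 102]
review_id=50: ✗
review_id=51: ✗
review_id=52: ✗
review_id=53: ✓ → 199
review_id=54: ✗
review_id=55: ✗
review_id=56: ✗
review_id=57: ✗
review_id=58: ✗
review_id=59: ✗
review_id=60: ✓ → 1000
review_id=61: ✗
review_id=62: ✗
review_id=63: ✗
verified_min = MIN(199, 1000) = 199
—
[verified_sum: verified = 0]
review_id=50: ✓ → 305
review_id=51: ✓ → 1427
review_id=52: ✗
review_id=53: ✗
review_id=54: ✗
review_id=55: ✗
review_id=56: ✓ → 1983
review_id=57: ✓ → 1650
review_id=58: ✗
review_id=59: ✗
review_id=60: ✗
review_id=61: ✗
review_id=62: ✗
review_id=63: ✓ → 899
verified_sum = 305 + 1427 + 1983 + 1650 + 899 = 6264
—
[helpful_sum: helpful >= 104 and verified >= 0]
review_id=50: ✓ → 305
review_id=51: ✓ → 1427
review_id=52: ✓ → 1572
review_id=53: ✗
review_id=54: ✓ → 998
review_id=55: ✓ → 1707
review_id=56: ✓ → 1983
review_id=57: ✗
review_id=58: ✓ → 592
review_id=59: ✓ → 1352
review_id=60: ✗
review_id=61: ✓ → 978
review_id=62: ✓ → 1345
review_id=63: ✓ → 899
helpful_sum = 305 + 1427 + 1572 + 998 + 1707 + 1983 + 592 + 1352 + 978 + 1345 + 899 = 13158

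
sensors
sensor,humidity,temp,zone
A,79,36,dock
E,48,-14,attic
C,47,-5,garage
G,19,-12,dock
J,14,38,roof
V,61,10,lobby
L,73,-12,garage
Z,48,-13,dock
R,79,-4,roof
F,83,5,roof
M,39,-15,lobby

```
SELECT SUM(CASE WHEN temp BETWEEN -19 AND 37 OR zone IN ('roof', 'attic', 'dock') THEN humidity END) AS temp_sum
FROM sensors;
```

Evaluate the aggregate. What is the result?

590

sensor=A: ✓ → 79
sensor=E: ✓ → 48
sensor=C: ✓ → 47
sensor=G: ✓ → 19
sensor=J: ✓ → 14
sensor=V: ✓ → 61
sensor=L: ✓ → 73
sensor=Z: ✓ → 48
sensor=R: ✓ → 79
sensor=F: ✓ → 83
sensor=M: ✓ → 39
temp_sum = 79 + 48 + 47 + 19 + 14 + 61 + 73 + 48 + 79 + 83 + 39 = 590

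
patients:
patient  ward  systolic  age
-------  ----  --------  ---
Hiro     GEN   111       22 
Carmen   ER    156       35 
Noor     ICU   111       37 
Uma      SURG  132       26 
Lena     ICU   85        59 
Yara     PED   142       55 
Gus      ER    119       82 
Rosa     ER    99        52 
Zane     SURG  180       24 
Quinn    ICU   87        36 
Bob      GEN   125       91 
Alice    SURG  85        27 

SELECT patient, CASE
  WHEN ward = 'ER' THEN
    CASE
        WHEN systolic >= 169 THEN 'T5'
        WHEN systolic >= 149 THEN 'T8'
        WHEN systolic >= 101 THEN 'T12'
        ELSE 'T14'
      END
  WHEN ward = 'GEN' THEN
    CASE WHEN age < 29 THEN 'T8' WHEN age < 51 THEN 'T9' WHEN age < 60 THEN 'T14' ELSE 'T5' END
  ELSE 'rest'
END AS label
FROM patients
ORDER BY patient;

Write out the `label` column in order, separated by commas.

patient=Alice: ward='SURG' → outer ELSE → rest
patient=Bob: ward='GEN' → inner[ELSE] → T5
patient=Carmen: ward='ER' → inner[systolic >= 149] → T8
patient=Gus: ward='ER' → inner[systolic >= 101] → T12
patient=Hiro: ward='GEN' → inner[age < 29] → T8
patient=Lena: ward='ICU' → outer ELSE → rest
patient=Noor: ward='ICU' → outer ELSE → rest
patient=Quinn: ward='ICU' → outer ELSE → rest
patient=Rosa: ward='ER' → inner[ELSE] → T14
patient=Uma: ward='SURG' → outer ELSE → rest
patient=Yara: ward='PED' → outer ELSE → rest
patient=Zane: ward='SURG' → outer ELSE → rest

rest, T5, T8, T12, T8, rest, rest, rest, T14, rest, rest, rest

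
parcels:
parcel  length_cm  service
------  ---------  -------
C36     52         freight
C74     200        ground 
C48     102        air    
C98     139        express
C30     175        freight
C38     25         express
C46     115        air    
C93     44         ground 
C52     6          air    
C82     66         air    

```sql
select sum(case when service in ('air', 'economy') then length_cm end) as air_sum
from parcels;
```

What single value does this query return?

289

parcel=C36: ✗
parcel=C74: ✗
parcel=C48: ✓ → 102
parcel=C98: ✗
parcel=C30: ✗
parcel=C38: ✗
parcel=C46: ✓ → 115
parcel=C93: ✗
parcel=C52: ✓ → 6
parcel=C82: ✓ → 66
air_sum = 102 + 115 + 6 + 66 = 289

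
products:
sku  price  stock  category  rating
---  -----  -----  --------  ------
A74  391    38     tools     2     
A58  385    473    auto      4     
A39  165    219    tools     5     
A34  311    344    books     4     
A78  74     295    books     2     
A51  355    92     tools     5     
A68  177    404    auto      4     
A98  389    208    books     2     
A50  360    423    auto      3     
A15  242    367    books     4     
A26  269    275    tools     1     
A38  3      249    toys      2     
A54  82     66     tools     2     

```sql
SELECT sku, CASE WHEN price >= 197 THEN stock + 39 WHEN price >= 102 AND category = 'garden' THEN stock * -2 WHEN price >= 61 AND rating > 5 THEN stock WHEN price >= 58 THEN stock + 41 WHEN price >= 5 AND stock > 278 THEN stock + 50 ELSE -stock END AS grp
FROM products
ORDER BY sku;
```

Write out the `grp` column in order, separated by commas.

406, 314, 383, -249, 260, 462, 131, 107, 512, 445, 77, 336, 247

sku=A15: price >= 197 → 406
sku=A26: price >= 197 → 314
sku=A34: price >= 197 → 383
sku=A38: ELSE → -249
sku=A39: price >= 58 → 260
sku=A50: price >= 197 → 462
sku=A51: price >= 197 → 131
sku=A54: price >= 58 → 107
sku=A58: price >= 197 → 512
sku=A68: price >= 58 → 445
sku=A74: price >= 197 → 77
sku=A78: price >= 58 → 336
sku=A98: price >= 197 → 247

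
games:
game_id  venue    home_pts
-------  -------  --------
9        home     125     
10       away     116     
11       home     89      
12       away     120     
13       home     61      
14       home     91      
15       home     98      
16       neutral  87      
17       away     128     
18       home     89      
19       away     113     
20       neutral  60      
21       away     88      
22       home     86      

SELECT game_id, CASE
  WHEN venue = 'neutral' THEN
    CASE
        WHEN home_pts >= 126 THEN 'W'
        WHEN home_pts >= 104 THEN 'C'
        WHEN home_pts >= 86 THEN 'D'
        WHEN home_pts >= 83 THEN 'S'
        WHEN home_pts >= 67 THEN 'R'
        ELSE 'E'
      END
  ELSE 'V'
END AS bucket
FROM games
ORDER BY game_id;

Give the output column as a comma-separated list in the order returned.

V, V, V, V, V, V, V, D, V, V, V, E, V, V

game_id=9: venue='home' → outer ELSE → V
game_id=10: venue='away' → outer ELSE → V
game_id=11: venue='home' → outer ELSE → V
game_id=12: venue='away' → outer ELSE → V
game_id=13: venue='home' → outer ELSE → V
game_id=14: venue='home' → outer ELSE → V
game_id=15: venue='home' → outer ELSE → V
game_id=16: venue='neutral' → inner[home_pts >= 86] → D
game_id=17: venue='away' → outer ELSE → V
game_id=18: venue='home' → outer ELSE → V
game_id=19: venue='away' → outer ELSE → V
game_id=20: venue='neutral' → inner[ELSE] → E
game_id=21: venue='away' → outer ELSE → V
game_id=22: venue='home' → outer ELSE → V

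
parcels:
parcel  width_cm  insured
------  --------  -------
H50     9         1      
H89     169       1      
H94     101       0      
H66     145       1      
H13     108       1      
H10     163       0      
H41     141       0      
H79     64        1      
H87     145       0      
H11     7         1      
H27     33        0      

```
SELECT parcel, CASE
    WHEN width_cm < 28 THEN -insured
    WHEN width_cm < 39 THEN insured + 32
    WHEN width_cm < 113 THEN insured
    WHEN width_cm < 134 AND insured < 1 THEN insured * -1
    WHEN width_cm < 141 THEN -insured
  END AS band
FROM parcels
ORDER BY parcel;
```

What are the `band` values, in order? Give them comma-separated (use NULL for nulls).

parcel=H10: (no match → NULL) → NULL
parcel=H11: width_cm < 28 → -1
parcel=H13: width_cm < 113 → 1
parcel=H27: width_cm < 39 → 32
parcel=H41: (no match → NULL) → NULL
parcel=H50: width_cm < 28 → -1
parcel=H66: (no match → NULL) → NULL
parcel=H79: width_cm < 113 → 1
parcel=H87: (no match → NULL) → NULL
parcel=H89: (no match → NULL) → NULL
parcel=H94: width_cm < 113 → 0

NULL, -1, 1, 32, NULL, -1, NULL, 1, NULL, NULL, 0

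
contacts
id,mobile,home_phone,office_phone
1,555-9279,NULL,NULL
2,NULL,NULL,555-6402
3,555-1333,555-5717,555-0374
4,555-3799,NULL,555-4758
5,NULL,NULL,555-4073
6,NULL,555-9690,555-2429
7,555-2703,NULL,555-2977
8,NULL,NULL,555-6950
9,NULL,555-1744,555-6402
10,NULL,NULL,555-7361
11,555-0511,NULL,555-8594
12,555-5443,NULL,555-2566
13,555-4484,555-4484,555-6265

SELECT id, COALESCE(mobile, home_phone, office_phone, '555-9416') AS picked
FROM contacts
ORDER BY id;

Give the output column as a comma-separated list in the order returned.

555-9279, 555-6402, 555-1333, 555-3799, 555-4073, 555-9690, 555-2703, 555-6950, 555-1744, 555-7361, 555-0511, 555-5443, 555-4484

id=1: mobile=555-9279 → 555-9279
id=2: mobile=NULL, home_phone=NULL, office_phone=555-6402 → 555-6402
id=3: mobile=555-1333 → 555-1333
id=4: mobile=555-3799 → 555-3799
id=5: mobile=NULL, home_phone=NULL, office_phone=555-4073 → 555-4073
id=6: mobile=NULL, home_phone=555-9690 → 555-9690
id=7: mobile=555-2703 → 555-2703
id=8: mobile=NULL, home_phone=NULL, office_phone=555-6950 → 555-6950
id=9: mobile=NULL, home_phone=555-1744 → 555-1744
id=10: mobile=NULL, home_phone=NULL, office_phone=555-7361 → 555-7361
id=11: mobile=555-0511 → 555-0511
id=12: mobile=555-5443 → 555-5443
id=13: mobile=555-4484 → 555-4484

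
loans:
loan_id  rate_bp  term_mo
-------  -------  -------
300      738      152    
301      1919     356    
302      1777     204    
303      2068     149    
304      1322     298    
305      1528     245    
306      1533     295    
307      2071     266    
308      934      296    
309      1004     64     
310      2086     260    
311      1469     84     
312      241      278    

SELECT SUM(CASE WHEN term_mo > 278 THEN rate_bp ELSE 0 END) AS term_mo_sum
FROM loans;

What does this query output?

loan_id=300: ✗
loan_id=301: ✓ → 1919
loan_id=302: ✗
loan_id=303: ✗
loan_id=304: ✓ → 1322
loan_id=305: ✗
loan_id=306: ✓ → 1533
loan_id=307: ✗
loan_id=308: ✓ → 934
loan_id=309: ✗
loan_id=310: ✗
loan_id=311: ✗
loan_id=312: ✗
term_mo_sum = 1919 + 1322 + 1533 + 934 = 5708

5708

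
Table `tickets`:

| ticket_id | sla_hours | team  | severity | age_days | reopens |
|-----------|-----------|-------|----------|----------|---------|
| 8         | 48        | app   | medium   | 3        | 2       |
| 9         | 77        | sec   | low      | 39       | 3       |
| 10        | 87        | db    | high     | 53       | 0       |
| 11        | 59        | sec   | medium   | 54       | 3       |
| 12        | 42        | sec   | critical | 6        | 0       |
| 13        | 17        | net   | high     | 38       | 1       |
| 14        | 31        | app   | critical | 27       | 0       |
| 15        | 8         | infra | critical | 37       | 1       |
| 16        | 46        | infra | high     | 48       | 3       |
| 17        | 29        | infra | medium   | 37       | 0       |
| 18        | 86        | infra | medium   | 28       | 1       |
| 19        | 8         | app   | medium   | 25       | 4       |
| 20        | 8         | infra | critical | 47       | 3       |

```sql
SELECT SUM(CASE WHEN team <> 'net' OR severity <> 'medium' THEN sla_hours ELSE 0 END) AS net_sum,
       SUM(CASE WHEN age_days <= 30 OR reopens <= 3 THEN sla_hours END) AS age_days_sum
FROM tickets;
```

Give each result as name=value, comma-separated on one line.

[net_sum: team <> 'net' OR severity <> 'medium']
ticket_id=8: ✓ → 48
ticket_id=9: ✓ → 77
ticket_id=10: ✓ → 87
ticket_id=11: ✓ → 59
ticket_id=12: ✓ → 42
ticket_id=13: ✓ → 17
ticket_id=14: ✓ → 31
ticket_id=15: ✓ → 8
ticket_id=16: ✓ → 46
ticket_id=17: ✓ → 29
ticket_id=18: ✓ → 86
ticket_id=19: ✓ → 8
ticket_id=20: ✓ → 8
net_sum = 48 + 77 + 87 + 59 + 42 + 17 + 31 + 8 + 46 + 29 + 86 + 8 + 8 = 546
—
[age_days_sum: age_days <= 30 OR reopens <= 3]
ticket_id=8: ✓ → 48
ticket_id=9: ✓ → 77
ticket_id=10: ✓ → 87
ticket_id=11: ✓ → 59
ticket_id=12: ✓ → 42
ticket_id=13: ✓ → 17
ticket_id=14: ✓ → 31
ticket_id=15: ✓ → 8
ticket_id=16: ✓ → 46
ticket_id=17: ✓ → 29
ticket_id=18: ✓ → 86
ticket_id=19: ✓ → 8
ticket_id=20: ✓ → 8
age_days_sum = 48 + 77 + 87 + 59 + 42 + 17 + 31 + 8 + 46 + 29 + 86 + 8 + 8 = 546

net_sum=546, age_days_sum=546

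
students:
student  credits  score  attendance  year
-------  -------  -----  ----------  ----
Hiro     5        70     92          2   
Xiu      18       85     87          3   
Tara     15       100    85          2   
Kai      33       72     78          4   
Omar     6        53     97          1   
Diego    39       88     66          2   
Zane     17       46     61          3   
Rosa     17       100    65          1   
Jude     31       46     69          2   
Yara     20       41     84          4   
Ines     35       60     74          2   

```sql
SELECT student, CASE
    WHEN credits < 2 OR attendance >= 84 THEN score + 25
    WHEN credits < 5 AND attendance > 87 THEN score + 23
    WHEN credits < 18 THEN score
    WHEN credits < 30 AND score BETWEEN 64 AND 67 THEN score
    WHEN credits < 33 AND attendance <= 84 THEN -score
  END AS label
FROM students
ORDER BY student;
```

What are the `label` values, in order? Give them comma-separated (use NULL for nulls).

NULL, 95, NULL, -46, NULL, 78, 100, 125, 110, 66, 46

student=Diego: (no match → NULL) → NULL
student=Hiro: credits < 2 OR attendance >= 84 → 95
student=Ines: (no match → NULL) → NULL
student=Jude: credits < 33 AND attendance <= 84 → -46
student=Kai: (no match → NULL) → NULL
student=Omar: credits < 2 OR attendance >= 84 → 78
student=Rosa: credits < 18 → 100
student=Tara: credits < 2 OR attendance >= 84 → 125
student=Xiu: credits < 2 OR attendance >= 84 → 110
student=Yara: credits < 2 OR attendance >= 84 → 66
student=Zane: credits < 18 → 46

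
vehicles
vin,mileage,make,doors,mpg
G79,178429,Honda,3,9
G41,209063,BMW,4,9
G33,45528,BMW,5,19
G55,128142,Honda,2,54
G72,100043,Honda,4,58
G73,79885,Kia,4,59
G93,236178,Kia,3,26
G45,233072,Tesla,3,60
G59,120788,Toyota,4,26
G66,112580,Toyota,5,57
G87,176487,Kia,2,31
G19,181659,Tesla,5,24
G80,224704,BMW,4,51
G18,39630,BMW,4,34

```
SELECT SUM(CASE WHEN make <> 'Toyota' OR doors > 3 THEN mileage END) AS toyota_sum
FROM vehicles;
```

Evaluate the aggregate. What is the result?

2066188

vin=G79: ✓ → 178429
vin=G41: ✓ → 209063
vin=G33: ✓ → 45528
vin=G55: ✓ → 128142
vin=G72: ✓ → 100043
vin=G73: ✓ → 79885
vin=G93: ✓ → 236178
vin=G45: ✓ → 233072
vin=G59: ✓ → 120788
vin=G66: ✓ → 112580
vin=G87: ✓ → 176487
vin=G19: ✓ → 181659
vin=G80: ✓ → 224704
vin=G18: ✓ → 39630
toyota_sum = 178429 + 209063 + 45528 + 128142 + 100043 + 79885 + 236178 + 233072 + 120788 + 112580 + 176487 + 181659 + 224704 + 39630 = 2066188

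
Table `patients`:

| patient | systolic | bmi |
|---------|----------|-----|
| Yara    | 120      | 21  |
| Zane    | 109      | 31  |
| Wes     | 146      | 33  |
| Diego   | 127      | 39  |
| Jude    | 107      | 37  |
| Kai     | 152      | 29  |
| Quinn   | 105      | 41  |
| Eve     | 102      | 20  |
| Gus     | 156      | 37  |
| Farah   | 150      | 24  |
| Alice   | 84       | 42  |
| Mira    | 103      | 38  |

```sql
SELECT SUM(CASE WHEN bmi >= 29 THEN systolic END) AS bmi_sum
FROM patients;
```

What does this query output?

1089

patient=Yara: ✗
patient=Zane: ✓ → 109
patient=Wes: ✓ → 146
patient=Diego: ✓ → 127
patient=Jude: ✓ → 107
patient=Kai: ✓ → 152
patient=Quinn: ✓ → 105
patient=Eve: ✗
patient=Gus: ✓ → 156
patient=Farah: ✗
patient=Alice: ✓ → 84
patient=Mira: ✓ → 103
bmi_sum = 109 + 146 + 127 + 107 + 152 + 105 + 156 + 84 + 103 = 1089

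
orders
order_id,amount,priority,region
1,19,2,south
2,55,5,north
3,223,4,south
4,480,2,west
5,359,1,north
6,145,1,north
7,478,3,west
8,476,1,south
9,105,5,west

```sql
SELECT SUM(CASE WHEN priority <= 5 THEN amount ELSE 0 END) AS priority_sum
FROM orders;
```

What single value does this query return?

2340

order_id=1: ✓ → 19
order_id=2: ✓ → 55
order_id=3: ✓ → 223
order_id=4: ✓ → 480
order_id=5: ✓ → 359
order_id=6: ✓ → 145
order_id=7: ✓ → 478
order_id=8: ✓ → 476
order_id=9: ✓ → 105
priority_sum = 19 + 55 + 223 + 480 + 359 + 145 + 478 + 476 + 105 = 2340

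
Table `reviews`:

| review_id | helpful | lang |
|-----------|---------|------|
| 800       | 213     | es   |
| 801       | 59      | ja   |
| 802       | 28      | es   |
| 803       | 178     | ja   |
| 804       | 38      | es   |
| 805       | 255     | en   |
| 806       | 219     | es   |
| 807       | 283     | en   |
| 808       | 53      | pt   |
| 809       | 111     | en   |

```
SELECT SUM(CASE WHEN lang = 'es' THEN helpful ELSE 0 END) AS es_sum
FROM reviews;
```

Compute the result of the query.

498

review_id=800: ✓ → 213
review_id=801: ✗
review_id=802: ✓ → 28
review_id=803: ✗
review_id=804: ✓ → 38
review_id=805: ✗
review_id=806: ✓ → 219
review_id=807: ✗
review_id=808: ✗
review_id=809: ✗
es_sum = 213 + 28 + 38 + 219 = 498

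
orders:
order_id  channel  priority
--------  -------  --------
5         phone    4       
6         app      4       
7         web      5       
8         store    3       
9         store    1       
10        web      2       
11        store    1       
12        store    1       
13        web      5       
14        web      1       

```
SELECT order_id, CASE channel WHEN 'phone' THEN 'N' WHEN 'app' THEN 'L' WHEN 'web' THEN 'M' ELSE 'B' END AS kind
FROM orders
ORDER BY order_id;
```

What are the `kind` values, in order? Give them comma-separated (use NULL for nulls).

order_id=5: channel='phone' → N
order_id=6: channel='app' → L
order_id=7: channel='web' → M
order_id=8: ELSE → B
order_id=9: ELSE → B
order_id=10: channel='web' → M
order_id=11: ELSE → B
order_id=12: ELSE → B
order_id=13: channel='web' → M
order_id=14: channel='web' → M

N, L, M, B, B, M, B, B, M, M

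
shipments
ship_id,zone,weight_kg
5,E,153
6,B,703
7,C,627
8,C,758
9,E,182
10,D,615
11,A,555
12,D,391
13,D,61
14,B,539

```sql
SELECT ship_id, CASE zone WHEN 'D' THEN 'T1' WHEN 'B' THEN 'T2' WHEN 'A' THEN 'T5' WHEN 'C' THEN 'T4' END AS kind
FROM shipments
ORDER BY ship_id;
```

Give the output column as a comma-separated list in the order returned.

ship_id=5: (no match → NULL) → NULL
ship_id=6: zone='B' → T2
ship_id=7: zone='C' → T4
ship_id=8: zone='C' → T4
ship_id=9: (no match → NULL) → NULL
ship_id=10: zone='D' → T1
ship_id=11: zone='A' → T5
ship_id=12: zone='D' → T1
ship_id=13: zone='D' → T1
ship_id=14: zone='B' → T2

NULL, T2, T4, T4, NULL, T1, T5, T1, T1, T2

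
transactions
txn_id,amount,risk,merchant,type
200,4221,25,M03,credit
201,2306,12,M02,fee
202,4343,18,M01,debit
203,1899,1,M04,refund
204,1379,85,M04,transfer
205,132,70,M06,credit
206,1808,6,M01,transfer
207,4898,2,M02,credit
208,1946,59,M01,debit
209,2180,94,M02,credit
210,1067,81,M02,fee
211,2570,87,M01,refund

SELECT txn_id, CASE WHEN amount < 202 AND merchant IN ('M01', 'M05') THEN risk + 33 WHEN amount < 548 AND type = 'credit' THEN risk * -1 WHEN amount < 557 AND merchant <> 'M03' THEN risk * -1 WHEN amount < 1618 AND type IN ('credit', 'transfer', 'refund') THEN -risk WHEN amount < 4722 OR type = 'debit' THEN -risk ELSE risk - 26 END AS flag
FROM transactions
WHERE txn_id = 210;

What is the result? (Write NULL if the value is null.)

-81

txn_id = 210: amount=1067, risk=81, merchant=M02, type=fee.
amount < 202 AND merchant IN ('M01', 'M05') → false
amount < 548 AND type = 'credit' → false
amount < 557 AND merchant <> 'M03' → false
amount < 1618 AND type IN ('credit', 'transfer', 'refund') → false
amount < 4722 OR type = 'debit' → true → -81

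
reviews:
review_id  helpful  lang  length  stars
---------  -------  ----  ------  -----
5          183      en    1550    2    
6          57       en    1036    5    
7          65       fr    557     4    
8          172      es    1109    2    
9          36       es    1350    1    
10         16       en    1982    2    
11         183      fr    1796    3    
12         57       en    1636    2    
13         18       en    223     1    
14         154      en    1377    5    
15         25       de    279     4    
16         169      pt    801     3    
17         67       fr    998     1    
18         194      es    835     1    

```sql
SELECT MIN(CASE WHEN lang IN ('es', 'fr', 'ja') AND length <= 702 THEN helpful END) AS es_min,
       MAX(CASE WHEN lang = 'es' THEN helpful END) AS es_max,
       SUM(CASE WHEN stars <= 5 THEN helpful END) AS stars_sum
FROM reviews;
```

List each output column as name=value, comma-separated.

es_min=65, es_max=194, stars_sum=1396

[es_min: lang IN ('es', 'fr', 'ja') AND length <= 702]
review_id=5: ✗
review_id=6: ✗
review_id=7: ✓ → 65
review_id=8: ✗
review_id=9: ✗
review_id=10: ✗
review_id=11: ✗
review_id=12: ✗
review_id=13: ✗
review_id=14: ✗
review_id=15: ✗
review_id=16: ✗
review_id=17: ✗
review_id=18: ✗
es_min = MIN(65) = 65
—
[es_max: lang = 'es']
review_id=5: ✗
review_id=6: ✗
review_id=7: ✗
review_id=8: ✓ → 172
review_id=9: ✓ → 36
review_id=10: ✗
review_id=11: ✗
review_id=12: ✗
review_id=13: ✗
review_id=14: ✗
review_id=15: ✗
review_id=16: ✗
review_id=17: ✗
review_id=18: ✓ → 194
es_max = MAX(172, 36, 194) = 194
—
[stars_sum: stars <= 5]
review_id=5: ✓ → 183
review_id=6: ✓ → 57
review_id=7: ✓ → 65
review_id=8: ✓ → 172
review_id=9: ✓ → 36
review_id=10: ✓ → 16
review_id=11: ✓ → 183
review_id=12: ✓ → 57
review_id=13: ✓ → 18
review_id=14: ✓ → 154
review_id=15: ✓ → 25
review_id=16: ✓ → 169
review_id=17: ✓ → 67
review_id=18: ✓ → 194
stars_sum = 183 + 57 + 65 + 172 + 36 + 16 + 183 + 57 + 18 + 154 + 25 + 169 + 67 + 194 = 1396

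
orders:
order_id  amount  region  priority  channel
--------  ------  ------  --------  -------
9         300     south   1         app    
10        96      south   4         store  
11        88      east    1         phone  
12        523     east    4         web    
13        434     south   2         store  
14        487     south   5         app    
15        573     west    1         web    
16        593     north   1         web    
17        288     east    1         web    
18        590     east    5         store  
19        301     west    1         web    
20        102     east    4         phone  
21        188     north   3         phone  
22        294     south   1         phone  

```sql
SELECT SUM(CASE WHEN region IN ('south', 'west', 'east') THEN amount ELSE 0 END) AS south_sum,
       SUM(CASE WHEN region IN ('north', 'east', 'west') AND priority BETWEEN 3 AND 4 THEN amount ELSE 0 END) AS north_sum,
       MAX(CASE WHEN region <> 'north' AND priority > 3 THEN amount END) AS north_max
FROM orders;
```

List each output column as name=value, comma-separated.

[south_sum: region IN ('south', 'west', 'east')]
order_id=9: ✓ → 300
order_id=10: ✓ → 96
order_id=11: ✓ → 88
order_id=12: ✓ → 523
order_id=13: ✓ → 434
order_id=14: ✓ → 487
order_id=15: ✓ → 573
order_id=16: ✗
order_id=17: ✓ → 288
order_id=18: ✓ → 590
order_id=19: ✓ → 301
order_id=20: ✓ → 102
order_id=21: ✗
order_id=22: ✓ → 294
south_sum = 300 + 96 + 88 + 523 + 434 + 487 + 573 + 288 + 590 + 301 + 102 + 294 = 4076
—
[north_sum: region IN ('north', 'east', 'west') AND priority BETWEEN 3 AND 4]
order_id=9: ✗
order_id=10: ✗
order_id=11: ✗
order_id=12: ✓ → 523
order_id=13: ✗
order_id=14: ✗
order_id=15: ✗
order_id=16: ✗
order_id=17: ✗
order_id=18: ✗
order_id=19: ✗
order_id=20: ✓ → 102
order_id=21: ✓ → 188
order_id=22: ✗
north_sum = 523 + 102 + 188 = 813
—
[north_max: region <> 'north' AND priority > 3]
order_id=9: ✗
order_id=10: ✓ → 96
order_id=11: ✗
order_id=12: ✓ → 523
order_id=13: ✗
order_id=14: ✓ → 487
order_id=15: ✗
order_id=16: ✗
order_id=17: ✗
order_id=18: ✓ → 590
order_id=19: ✗
order_id=20: ✓ → 102
order_id=21: ✗
order_id=22: ✗
north_max = MAX(96, 523, 487, 590, 102) = 590

south_sum=4076, north_sum=813, north_max=590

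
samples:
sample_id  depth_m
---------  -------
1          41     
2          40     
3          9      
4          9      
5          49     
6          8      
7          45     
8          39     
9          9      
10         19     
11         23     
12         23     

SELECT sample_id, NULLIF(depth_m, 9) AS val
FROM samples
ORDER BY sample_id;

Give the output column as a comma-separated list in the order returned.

41, 40, NULL, NULL, 49, 8, 45, 39, NULL, 19, 23, 23

sample_id=1: depth_m=41 vs 9: differ → 41
sample_id=2: depth_m=40 vs 9: differ → 40
sample_id=3: depth_m=9 vs 9: equal → NULL
sample_id=4: depth_m=9 vs 9: equal → NULL
sample_id=5: depth_m=49 vs 9: differ → 49
sample_id=6: depth_m=8 vs 9: differ → 8
sample_id=7: depth_m=45 vs 9: differ → 45
sample_id=8: depth_m=39 vs 9: differ → 39
sample_id=9: depth_m=9 vs 9: equal → NULL
sample_id=10: depth_m=19 vs 9: differ → 19
sample_id=11: depth_m=23 vs 9: differ → 23
sample_id=12: depth_m=23 vs 9: differ → 23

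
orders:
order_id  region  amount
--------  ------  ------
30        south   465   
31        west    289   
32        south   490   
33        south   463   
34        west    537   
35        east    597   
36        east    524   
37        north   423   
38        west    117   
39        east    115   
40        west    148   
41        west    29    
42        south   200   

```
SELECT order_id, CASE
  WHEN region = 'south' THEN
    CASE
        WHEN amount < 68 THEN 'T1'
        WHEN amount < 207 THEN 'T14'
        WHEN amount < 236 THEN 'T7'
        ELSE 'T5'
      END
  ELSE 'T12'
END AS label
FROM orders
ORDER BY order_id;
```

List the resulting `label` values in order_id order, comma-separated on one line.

T5, T12, T5, T5, T12, T12, T12, T12, T12, T12, T12, T12, T14

order_id=30: region='south' → inner[ELSE] → T5
order_id=31: region='west' → outer ELSE → T12
order_id=32: region='south' → inner[ELSE] → T5
order_id=33: region='south' → inner[ELSE] → T5
order_id=34: region='west' → outer ELSE → T12
order_id=35: region='east' → outer ELSE → T12
order_id=36: region='east' → outer ELSE → T12
order_id=37: region='north' → outer ELSE → T12
order_id=38: region='west' → outer ELSE → T12
order_id=39: region='east' → outer ELSE → T12
order_id=40: region='west' → outer ELSE → T12
order_id=41: region='west' → outer ELSE → T12
order_id=42: region='south' → inner[amount < 207] → T14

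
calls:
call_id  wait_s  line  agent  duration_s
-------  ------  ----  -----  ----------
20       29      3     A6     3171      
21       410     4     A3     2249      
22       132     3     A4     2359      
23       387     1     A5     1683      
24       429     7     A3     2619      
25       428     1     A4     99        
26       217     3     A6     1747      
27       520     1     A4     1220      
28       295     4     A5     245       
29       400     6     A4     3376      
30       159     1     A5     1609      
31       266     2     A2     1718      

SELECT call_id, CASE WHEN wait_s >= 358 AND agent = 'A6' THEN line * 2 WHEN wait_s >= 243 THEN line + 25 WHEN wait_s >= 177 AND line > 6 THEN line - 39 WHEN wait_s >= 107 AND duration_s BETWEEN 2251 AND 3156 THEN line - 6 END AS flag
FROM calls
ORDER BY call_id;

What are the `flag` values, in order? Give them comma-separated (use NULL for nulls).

call_id=20: (no match → NULL) → NULL
call_id=21: wait_s >= 243 → 29
call_id=22: wait_s >= 107 AND duration_s BETWEEN 2251 AND 3156 → -3
call_id=23: wait_s >= 243 → 26
call_id=24: wait_s >= 243 → 32
call_id=25: wait_s >= 243 → 26
call_id=26: (no match → NULL) → NULL
call_id=27: wait_s >= 243 → 26
call_id=28: wait_s >= 243 → 29
call_id=29: wait_s >= 243 → 31
call_id=30: (no match → NULL) → NULL
call_id=31: wait_s >= 243 → 27

NULL, 29, -3, 26, 32, 26, NULL, 26, 29, 31, NULL, 27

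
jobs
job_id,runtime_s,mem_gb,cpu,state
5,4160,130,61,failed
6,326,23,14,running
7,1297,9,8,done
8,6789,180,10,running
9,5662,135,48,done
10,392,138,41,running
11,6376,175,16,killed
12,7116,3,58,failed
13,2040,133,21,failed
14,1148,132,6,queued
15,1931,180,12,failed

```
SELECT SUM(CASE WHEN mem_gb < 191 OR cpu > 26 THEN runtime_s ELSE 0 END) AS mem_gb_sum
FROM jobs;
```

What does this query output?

job_id=5: ✓ → 4160
job_id=6: ✓ → 326
job_id=7: ✓ → 1297
job_id=8: ✓ → 6789
job_id=9: ✓ → 5662
job_id=10: ✓ → 392
job_id=11: ✓ → 6376
job_id=12: ✓ → 7116
job_id=13: ✓ → 2040
job_id=14: ✓ → 1148
job_id=15: ✓ → 1931
mem_gb_sum = 4160 + 326 + 1297 + 6789 + 5662 + 392 + 6376 + 7116 + 2040 + 1148 + 1931 = 37237

37237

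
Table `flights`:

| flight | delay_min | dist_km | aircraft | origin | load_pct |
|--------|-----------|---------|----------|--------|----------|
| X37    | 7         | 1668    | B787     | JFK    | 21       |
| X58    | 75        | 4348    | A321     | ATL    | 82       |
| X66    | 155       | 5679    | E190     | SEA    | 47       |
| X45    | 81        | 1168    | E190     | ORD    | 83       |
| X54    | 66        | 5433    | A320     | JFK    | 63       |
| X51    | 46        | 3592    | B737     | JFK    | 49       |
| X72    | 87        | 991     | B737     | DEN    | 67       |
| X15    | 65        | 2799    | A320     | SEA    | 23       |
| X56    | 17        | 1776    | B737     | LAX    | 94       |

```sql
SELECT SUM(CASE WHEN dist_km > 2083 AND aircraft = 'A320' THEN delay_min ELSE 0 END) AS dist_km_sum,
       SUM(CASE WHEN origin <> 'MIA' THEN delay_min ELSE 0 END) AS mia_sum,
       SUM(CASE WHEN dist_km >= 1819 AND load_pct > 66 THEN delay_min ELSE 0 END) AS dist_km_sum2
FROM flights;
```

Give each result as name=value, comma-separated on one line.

dist_km_sum=131, mia_sum=599, dist_km_sum2=75

[dist_km_sum: dist_km > 2083 AND aircraft = 'A320']
flight=X37: ✗
flight=X58: ✗
flight=X66: ✗
flight=X45: ✗
flight=X54: ✓ → 66
flight=X51: ✗
flight=X72: ✗
flight=X15: ✓ → 65
flight=X56: ✗
dist_km_sum = 66 + 65 = 131
—
[mia_sum: origin <> 'MIA']
flight=X37: ✓ → 7
flight=X58: ✓ → 75
flight=X66: ✓ → 155
flight=X45: ✓ → 81
flight=X54: ✓ → 66
flight=X51: ✓ → 46
flight=X72: ✓ → 87
flight=X15: ✓ → 65
flight=X56: ✓ → 17
mia_sum = 7 + 75 + 155 + 81 + 66 + 46 + 87 + 65 + 17 = 599
—
[dist_km_sum2: dist_km >= 1819 AND load_pct > 66]
flight=X37: ✗
flight=X58: ✓ → 75
flight=X66: ✗
flight=X45: ✗
flight=X54: ✗
flight=X51: ✗
flight=X72: ✗
flight=X15: ✗
flight=X56: ✗
dist_km_sum2 = 75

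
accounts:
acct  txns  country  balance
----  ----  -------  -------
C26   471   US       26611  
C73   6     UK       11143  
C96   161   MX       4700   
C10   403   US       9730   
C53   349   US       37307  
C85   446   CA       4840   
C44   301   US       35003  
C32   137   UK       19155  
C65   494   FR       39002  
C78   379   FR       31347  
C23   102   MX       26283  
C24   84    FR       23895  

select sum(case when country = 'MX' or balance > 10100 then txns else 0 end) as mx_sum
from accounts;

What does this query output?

acct=C26: ✓ → 471
acct=C73: ✓ → 6
acct=C96: ✓ → 161
acct=C10: ✗
acct=C53: ✓ → 349
acct=C85: ✗
acct=C44: ✓ → 301
acct=C32: ✓ → 137
acct=C65: ✓ → 494
acct=C78: ✓ → 379
acct=C23: ✓ → 102
acct=C24: ✓ → 84
mx_sum = 471 + 6 + 161 + 349 + 301 + 137 + 494 + 379 + 102 + 84 = 2484

2484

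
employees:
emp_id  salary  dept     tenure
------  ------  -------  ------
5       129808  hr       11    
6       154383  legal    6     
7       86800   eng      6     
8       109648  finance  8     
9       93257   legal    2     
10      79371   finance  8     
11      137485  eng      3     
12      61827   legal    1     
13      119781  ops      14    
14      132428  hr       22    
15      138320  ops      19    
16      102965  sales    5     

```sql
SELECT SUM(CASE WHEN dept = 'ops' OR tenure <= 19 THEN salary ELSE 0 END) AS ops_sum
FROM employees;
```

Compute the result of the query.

emp_id=5: ✓ → 129808
emp_id=6: ✓ → 154383
emp_id=7: ✓ → 86800
emp_id=8: ✓ → 109648
emp_id=9: ✓ → 93257
emp_id=10: ✓ → 79371
emp_id=11: ✓ → 137485
emp_id=12: ✓ → 61827
emp_id=13: ✓ → 119781
emp_id=14: ✗
emp_id=15: ✓ → 138320
emp_id=16: ✓ → 102965
ops_sum = 129808 + 154383 + 86800 + 109648 + 93257 + 79371 + 137485 + 61827 + 119781 + 138320 + 102965 = 1213645

1213645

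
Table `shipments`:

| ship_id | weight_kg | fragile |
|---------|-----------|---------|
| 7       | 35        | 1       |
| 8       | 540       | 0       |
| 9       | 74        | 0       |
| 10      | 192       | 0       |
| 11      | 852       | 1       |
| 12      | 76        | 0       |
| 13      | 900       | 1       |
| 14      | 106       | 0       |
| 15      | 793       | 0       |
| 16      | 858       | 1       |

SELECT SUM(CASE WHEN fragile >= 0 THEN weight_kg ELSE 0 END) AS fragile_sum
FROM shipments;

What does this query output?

4426

ship_id=7: ✓ → 35
ship_id=8: ✓ → 540
ship_id=9: ✓ → 74
ship_id=10: ✓ → 192
ship_id=11: ✓ → 852
ship_id=12: ✓ → 76
ship_id=13: ✓ → 900
ship_id=14: ✓ → 106
ship_id=15: ✓ → 793
ship_id=16: ✓ → 858
fragile_sum = 35 + 540 + 74 + 192 + 852 + 76 + 900 + 106 + 793 + 858 = 4426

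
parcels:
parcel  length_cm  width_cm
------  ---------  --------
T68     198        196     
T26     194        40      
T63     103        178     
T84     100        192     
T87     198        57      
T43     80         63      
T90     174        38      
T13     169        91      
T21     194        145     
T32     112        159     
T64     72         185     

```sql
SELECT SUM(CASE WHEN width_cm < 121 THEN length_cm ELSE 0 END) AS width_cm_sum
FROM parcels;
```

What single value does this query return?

parcel=T68: ✗
parcel=T26: ✓ → 194
parcel=T63: ✗
parcel=T84: ✗
parcel=T87: ✓ → 198
parcel=T43: ✓ → 80
parcel=T90: ✓ → 174
parcel=T13: ✓ → 169
parcel=T21: ✗
parcel=T32: ✗
parcel=T64: ✗
width_cm_sum = 194 + 198 + 80 + 174 + 169 = 815

815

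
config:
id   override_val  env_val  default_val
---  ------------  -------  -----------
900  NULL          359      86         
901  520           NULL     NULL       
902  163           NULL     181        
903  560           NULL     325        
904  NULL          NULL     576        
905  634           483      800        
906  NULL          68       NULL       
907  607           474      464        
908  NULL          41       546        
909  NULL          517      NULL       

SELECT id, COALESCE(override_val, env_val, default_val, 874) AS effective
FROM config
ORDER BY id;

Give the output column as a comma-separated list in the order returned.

359, 520, 163, 560, 576, 634, 68, 607, 41, 517

id=900: override_val=NULL, env_val=359 → 359
id=901: override_val=520 → 520
id=902: override_val=163 → 163
id=903: override_val=560 → 560
id=904: override_val=NULL, env_val=NULL, default_val=576 → 576
id=905: override_val=634 → 634
id=906: override_val=NULL, env_val=68 → 68
id=907: override_val=607 → 607
id=908: override_val=NULL, env_val=41 → 41
id=909: override_val=NULL, env_val=517 → 517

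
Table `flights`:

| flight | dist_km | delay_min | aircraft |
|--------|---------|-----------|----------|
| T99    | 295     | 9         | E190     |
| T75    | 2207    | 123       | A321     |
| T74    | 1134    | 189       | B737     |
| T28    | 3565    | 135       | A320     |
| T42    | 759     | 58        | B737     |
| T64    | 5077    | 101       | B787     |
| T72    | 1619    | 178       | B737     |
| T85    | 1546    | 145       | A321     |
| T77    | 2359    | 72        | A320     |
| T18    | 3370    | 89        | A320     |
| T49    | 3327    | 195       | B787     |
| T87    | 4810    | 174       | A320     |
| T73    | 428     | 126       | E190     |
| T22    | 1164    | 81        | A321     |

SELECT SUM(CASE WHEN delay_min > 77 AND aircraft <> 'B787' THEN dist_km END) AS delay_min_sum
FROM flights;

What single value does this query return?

19843

flight=T99: ✗
flight=T75: ✓ → 2207
flight=T74: ✓ → 1134
flight=T28: ✓ → 3565
flight=T42: ✗
flight=T64: ✗
flight=T72: ✓ → 1619
flight=T85: ✓ → 1546
flight=T77: ✗
flight=T18: ✓ → 3370
flight=T49: ✗
flight=T87: ✓ → 4810
flight=T73: ✓ → 428
flight=T22: ✓ → 1164
delay_min_sum = 2207 + 1134 + 3565 + 1619 + 1546 + 3370 + 4810 + 428 + 1164 = 19843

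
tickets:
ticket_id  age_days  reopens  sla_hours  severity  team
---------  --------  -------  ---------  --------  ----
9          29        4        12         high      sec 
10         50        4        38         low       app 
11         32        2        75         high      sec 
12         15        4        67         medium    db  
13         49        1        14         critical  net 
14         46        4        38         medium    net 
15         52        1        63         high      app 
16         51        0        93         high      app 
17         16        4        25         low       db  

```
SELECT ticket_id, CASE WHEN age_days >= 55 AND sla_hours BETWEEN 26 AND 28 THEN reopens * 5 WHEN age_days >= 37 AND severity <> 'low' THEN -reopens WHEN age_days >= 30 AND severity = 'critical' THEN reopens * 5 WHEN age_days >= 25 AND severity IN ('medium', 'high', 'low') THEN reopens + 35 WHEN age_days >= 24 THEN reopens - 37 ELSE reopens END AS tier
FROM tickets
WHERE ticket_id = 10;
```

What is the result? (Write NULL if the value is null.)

39

ticket_id = 10: age_days=50, reopens=4, sla_hours=38, severity=low, team=app.
age_days >= 55 AND sla_hours BETWEEN 26 AND 28 → false
age_days >= 37 AND severity <> 'low' → false
age_days >= 30 AND severity = 'critical' → false
age_days >= 25 AND severity IN ('medium', 'high', 'low') → true → 39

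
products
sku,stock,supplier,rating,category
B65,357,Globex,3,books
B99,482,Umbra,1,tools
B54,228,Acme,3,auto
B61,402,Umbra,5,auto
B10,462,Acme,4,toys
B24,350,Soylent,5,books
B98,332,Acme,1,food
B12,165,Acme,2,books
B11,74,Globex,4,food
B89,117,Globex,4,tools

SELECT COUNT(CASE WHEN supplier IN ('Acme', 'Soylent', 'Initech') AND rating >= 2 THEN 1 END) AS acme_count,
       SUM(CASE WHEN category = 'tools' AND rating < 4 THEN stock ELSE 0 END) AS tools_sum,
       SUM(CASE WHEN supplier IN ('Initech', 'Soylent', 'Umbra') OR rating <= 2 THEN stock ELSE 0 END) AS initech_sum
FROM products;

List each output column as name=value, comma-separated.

acme_count=4, tools_sum=482, initech_sum=1731

[acme_count: supplier IN ('Acme', 'Soylent', 'Initech') AND rating >= 2]
sku=B65: ✗
sku=B99: ✗
sku=B54: ✓ → 1
sku=B61: ✗
sku=B10: ✓ → 1
sku=B24: ✓ → 1
sku=B98: ✗
sku=B12: ✓ → 1
sku=B11: ✗
sku=B89: ✗
acme_count = COUNT(1, 1, 1, 1) = 4
—
[tools_sum: category = 'tools' AND rating < 4]
sku=B65: ✗
sku=B99: ✓ → 482
sku=B54: ✗
sku=B61: ✗
sku=B10: ✗
sku=B24: ✗
sku=B98: ✗
sku=B12: ✗
sku=B11: ✗
sku=B89: ✗
tools_sum = 482
—
[initech_sum: supplier IN ('Initech', 'Soylent', 'Umbra') OR rating <= 2]
sku=B65: ✗
sku=B99: ✓ → 482
sku=B54: ✗
sku=B61: ✓ → 402
sku=B10: ✗
sku=B24: ✓ → 350
sku=B98: ✓ → 332
sku=B12: ✓ → 165
sku=B11: ✗
sku=B89: ✗
initech_sum = 482 + 402 + 350 + 332 + 165 = 1731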